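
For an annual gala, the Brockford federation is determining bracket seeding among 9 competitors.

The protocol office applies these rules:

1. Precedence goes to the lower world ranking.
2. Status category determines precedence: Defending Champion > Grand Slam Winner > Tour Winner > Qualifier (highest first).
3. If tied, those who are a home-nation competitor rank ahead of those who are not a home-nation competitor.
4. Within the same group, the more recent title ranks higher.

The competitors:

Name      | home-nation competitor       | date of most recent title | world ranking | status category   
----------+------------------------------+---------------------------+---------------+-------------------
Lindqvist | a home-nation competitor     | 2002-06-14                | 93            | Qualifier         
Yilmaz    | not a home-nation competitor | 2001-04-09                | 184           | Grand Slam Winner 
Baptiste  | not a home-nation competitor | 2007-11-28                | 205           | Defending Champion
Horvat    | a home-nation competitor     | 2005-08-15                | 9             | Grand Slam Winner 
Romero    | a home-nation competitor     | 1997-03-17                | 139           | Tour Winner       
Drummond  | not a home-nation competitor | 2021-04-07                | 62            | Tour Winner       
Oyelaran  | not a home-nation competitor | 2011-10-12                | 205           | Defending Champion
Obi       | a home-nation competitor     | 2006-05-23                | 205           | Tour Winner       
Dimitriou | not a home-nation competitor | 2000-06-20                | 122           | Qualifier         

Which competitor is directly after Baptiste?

Obi

By world ranking (lower first): Horvat (9); then Drummond (62); then Lindqvist (93); then Dimitriou (122); then Romero (139); then Yilmaz (184); then Oyelaran, Baptiste and Obi (each 205).
Among Oyelaran, Baptiste and Obi, by status category: Oyelaran and Baptiste (Defending Champion) before Obi (Tour Winner).
Oyelaran and Baptiste are each not a home-nation competitor, so the next rule applies.
Among Oyelaran and Baptiste, by date of most recent title (later first): Oyelaran (2011-10-12) before Baptiste (2007-11-28).
Order: Horvat, Drummond, Lindqvist, Dimitriou, Romero, Yilmaz, Oyelaran, Baptiste, Obi.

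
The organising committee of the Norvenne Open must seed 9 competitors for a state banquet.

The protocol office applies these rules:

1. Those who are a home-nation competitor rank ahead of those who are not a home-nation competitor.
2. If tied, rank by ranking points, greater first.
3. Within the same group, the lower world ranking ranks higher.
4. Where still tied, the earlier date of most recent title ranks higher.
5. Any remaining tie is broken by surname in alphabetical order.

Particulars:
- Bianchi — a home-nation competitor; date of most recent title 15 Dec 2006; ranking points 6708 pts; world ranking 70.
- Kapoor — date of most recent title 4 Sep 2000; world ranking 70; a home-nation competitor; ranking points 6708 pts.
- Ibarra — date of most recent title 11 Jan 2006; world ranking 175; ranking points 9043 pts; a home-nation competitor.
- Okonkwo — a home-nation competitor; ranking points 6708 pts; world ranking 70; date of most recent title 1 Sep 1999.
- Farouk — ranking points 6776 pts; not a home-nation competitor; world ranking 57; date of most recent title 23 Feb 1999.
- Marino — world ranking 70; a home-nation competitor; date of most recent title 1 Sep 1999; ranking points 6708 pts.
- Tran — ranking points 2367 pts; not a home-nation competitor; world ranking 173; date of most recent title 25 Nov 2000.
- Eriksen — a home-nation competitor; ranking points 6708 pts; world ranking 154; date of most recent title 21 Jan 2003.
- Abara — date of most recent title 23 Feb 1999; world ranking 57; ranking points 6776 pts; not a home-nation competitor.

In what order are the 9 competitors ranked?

Ibarra, Marino, Okonkwo, Kapoor, Bianchi, Eriksen, Abara, Farouk, Tran

By the first rule: Ibarra, Marino, Okonkwo, Kapoor, Bianchi and Eriksen (each a home-nation competitor); then Abara, Farouk and Tran (each not a home-nation competitor).
Among Ibarra, Marino, Okonkwo, Kapoor, Bianchi and Eriksen, by ranking points (higher first): Ibarra (9043 pts) before Marino, Okonkwo, Kapoor, Bianchi and Eriksen (6708 pts).
Among Marino, Okonkwo, Kapoor, Bianchi and Eriksen, by world ranking (lower first): Marino, Okonkwo, Kapoor and Bianchi (70) before Eriksen (154).
Among Marino, Okonkwo, Kapoor and Bianchi, by date of most recent title (earlier first): Marino and Okonkwo (1 Sep 1999) before Kapoor (4 Sep 2000) before Bianchi (15 Dec 2006).
Among Marino and Okonkwo, alphabetically by surname: Marino before Okonkwo.
Among Abara, Farouk and Tran, by ranking points (higher first): Abara and Farouk (6776 pts) before Tran (2367 pts).
Abara and Farouk both have world ranking 57, so the next rule applies.
Abara and Farouk both have date of most recent title 23 Feb 1999, so the next rule applies.
Among Abara and Farouk, alphabetically by surname: Abara before Farouk.
Full order: Ibarra, Marino, Okonkwo, Kapoor, Bianchi, Eriksen, Abara, Farouk, Tran.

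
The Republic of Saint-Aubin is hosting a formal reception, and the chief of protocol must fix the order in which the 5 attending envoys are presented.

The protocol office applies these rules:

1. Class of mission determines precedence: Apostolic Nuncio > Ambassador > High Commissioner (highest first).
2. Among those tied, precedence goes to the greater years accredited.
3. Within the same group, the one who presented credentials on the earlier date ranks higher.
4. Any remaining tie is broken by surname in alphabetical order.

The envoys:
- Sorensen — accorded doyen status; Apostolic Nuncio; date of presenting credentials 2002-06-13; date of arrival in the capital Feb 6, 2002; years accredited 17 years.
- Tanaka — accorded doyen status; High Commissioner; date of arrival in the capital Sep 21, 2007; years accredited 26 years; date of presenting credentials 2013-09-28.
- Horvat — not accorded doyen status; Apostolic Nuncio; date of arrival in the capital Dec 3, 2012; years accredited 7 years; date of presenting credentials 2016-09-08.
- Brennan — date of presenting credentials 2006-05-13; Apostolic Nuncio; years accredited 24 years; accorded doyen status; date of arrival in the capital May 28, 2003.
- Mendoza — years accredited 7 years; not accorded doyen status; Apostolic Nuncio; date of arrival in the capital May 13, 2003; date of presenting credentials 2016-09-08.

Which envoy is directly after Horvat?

By class of mission: Brennan, Sorensen, Horvat and Mendoza (Apostolic Nuncio); then Tanaka (High Commissioner).
Among Brennan, Sorensen, Horvat and Mendoza, by years accredited (higher first): Brennan (24 years) before Sorensen (17 years) before Horvat and Mendoza (7 years).
Horvat and Mendoza both have date of presenting credentials 2016-09-08, so the next rule applies.
Among Horvat and Mendoza, alphabetically by surname: Horvat before Mendoza.
Order: Brennan, Sorensen, Horvat, Mendoza, Tanaka.

Mendoza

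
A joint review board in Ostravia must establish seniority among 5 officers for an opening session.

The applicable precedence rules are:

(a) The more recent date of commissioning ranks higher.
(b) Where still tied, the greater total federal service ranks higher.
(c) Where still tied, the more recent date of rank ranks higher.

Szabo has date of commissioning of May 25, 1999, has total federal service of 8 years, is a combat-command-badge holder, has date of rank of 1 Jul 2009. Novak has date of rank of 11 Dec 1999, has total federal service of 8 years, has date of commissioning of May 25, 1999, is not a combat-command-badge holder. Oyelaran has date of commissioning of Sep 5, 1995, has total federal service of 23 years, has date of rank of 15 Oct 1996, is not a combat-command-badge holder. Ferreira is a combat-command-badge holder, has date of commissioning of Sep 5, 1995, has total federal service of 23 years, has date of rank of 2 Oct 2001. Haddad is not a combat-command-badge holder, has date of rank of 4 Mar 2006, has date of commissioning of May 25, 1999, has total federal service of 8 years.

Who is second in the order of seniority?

By date of commissioning (later first): Szabo, Haddad and Novak (each May 25, 1999); then Ferreira and Oyelaran (both Sep 5, 1995).
Szabo, Haddad and Novak all have total federal service 8 years, so the next rule applies.
Among Szabo, Haddad and Novak, by date of rank (later first): Szabo (1 Jul 2009) before Haddad (4 Mar 2006) before Novak (11 Dec 1999).
Ferreira and Oyelaran both have total federal service 23 years, so the next rule applies.
Among Ferreira and Oyelaran, by date of rank (later first): Ferreira (2 Oct 2001) before Oyelaran (15 Oct 1996).
Order: Szabo, Haddad, Novak, Ferreira, Oyelaran.

Haddad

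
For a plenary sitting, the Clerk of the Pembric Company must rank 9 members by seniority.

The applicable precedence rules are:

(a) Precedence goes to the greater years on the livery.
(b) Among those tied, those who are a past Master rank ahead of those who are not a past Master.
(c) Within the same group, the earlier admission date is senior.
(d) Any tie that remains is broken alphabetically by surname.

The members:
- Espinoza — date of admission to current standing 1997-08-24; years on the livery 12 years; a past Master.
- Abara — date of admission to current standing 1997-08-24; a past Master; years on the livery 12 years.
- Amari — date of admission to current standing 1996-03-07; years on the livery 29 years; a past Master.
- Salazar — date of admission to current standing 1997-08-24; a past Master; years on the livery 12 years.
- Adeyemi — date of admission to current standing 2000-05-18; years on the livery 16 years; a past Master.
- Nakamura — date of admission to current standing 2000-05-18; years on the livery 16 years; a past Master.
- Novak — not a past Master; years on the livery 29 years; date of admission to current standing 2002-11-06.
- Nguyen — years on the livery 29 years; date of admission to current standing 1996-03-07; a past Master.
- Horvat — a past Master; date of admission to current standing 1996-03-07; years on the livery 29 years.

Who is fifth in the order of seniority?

Adeyemi

By years on the livery (higher first): Amari, Horvat, Nguyen and Novak (each 29 years); then Adeyemi and Nakamura (both 16 years); then Abara, Espinoza and Salazar (each 12 years).
Among Amari, Horvat, Nguyen and Novak, a past Master before not a past Master: Amari, Horvat and Nguyen (a past Master) before Novak (not a past Master).
Amari, Horvat and Nguyen all have date of admission to current standing 1996-03-07, so the next rule applies.
Among Amari, Horvat and Nguyen, alphabetically by surname: Amari before Horvat before Nguyen.
Adeyemi and Nakamura are each a past Master, so the next rule applies.
Adeyemi and Nakamura both have date of admission to current standing 2000-05-18, so the next rule applies.
Among Adeyemi and Nakamura, alphabetically by surname: Adeyemi before Nakamura.
Abara, Espinoza and Salazar are each a past Master, so the next rule applies.
Abara, Espinoza and Salazar all have date of admission to current standing 1997-08-24, so the next rule applies.
Among Abara, Espinoza and Salazar, alphabetically by surname: Abara before Espinoza before Salazar.
Order: Amari, Horvat, Nguyen, Novak, Adeyemi, Nakamura, Abara, Espinoza, Salazar.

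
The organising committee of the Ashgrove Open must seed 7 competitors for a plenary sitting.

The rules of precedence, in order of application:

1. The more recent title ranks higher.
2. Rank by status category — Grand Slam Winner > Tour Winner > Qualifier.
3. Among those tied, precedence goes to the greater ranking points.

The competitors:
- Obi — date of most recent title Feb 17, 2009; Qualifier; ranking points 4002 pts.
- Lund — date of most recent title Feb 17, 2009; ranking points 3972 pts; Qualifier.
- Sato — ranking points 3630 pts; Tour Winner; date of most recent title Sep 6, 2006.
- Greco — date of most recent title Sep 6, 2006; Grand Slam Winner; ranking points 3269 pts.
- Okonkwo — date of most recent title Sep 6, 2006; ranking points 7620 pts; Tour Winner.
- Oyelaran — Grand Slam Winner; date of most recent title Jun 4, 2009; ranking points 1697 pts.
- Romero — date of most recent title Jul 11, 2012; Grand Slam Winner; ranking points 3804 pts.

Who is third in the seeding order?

By date of most recent title (later first): Romero (Jul 11, 2012); then Oyelaran (Jun 4, 2009); then Obi and Lund (both Feb 17, 2009); then Greco, Okonkwo and Sato (each Sep 6, 2006).
Obi and Lund are each Qualifier, so the next rule applies.
Among Obi and Lund, by ranking points (higher first): Obi (4002 pts) before Lund (3972 pts).
Among Greco, Okonkwo and Sato, by status category: Greco (Grand Slam Winner) before Okonkwo and Sato (Tour Winner).
Among Okonkwo and Sato, by ranking points (higher first): Okonkwo (7620 pts) before Sato (3630 pts).
Order: Romero, Oyelaran, Obi, Lund, Greco, Okonkwo, Sato.

Obi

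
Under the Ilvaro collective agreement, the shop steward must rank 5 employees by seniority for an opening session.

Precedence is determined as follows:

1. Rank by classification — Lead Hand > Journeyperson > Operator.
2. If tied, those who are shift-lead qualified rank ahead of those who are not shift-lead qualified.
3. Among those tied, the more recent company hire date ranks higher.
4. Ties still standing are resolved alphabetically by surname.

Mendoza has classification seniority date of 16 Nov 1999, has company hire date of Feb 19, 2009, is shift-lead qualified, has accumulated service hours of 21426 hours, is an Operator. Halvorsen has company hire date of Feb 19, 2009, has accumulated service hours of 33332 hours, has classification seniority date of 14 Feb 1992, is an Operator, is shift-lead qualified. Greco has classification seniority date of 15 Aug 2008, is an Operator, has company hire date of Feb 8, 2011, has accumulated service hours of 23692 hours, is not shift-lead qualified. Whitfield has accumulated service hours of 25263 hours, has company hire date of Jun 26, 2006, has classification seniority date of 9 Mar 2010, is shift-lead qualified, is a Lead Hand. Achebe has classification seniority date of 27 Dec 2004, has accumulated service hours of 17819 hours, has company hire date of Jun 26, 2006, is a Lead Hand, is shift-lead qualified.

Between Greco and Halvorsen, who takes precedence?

Halvorsen

By classification: Achebe and Whitfield (Lead Hand); then Halvorsen, Mendoza and Greco (Operator).
Achebe and Whitfield are each shift-lead qualified, so the next rule applies.
Achebe and Whitfield both have company hire date Jun 26, 2006, so the next rule applies.
Among Achebe and Whitfield, alphabetically by surname: Achebe before Whitfield.
Among Halvorsen, Mendoza and Greco, shift-lead qualified before not shift-lead qualified: Halvorsen and Mendoza (shift-lead qualified) before Greco (not shift-lead qualified).
Halvorsen and Mendoza both have company hire date Feb 19, 2009, so the next rule applies.
Among Halvorsen and Mendoza, alphabetically by surname: Halvorsen before Mendoza.
So Halvorsen takes precedence.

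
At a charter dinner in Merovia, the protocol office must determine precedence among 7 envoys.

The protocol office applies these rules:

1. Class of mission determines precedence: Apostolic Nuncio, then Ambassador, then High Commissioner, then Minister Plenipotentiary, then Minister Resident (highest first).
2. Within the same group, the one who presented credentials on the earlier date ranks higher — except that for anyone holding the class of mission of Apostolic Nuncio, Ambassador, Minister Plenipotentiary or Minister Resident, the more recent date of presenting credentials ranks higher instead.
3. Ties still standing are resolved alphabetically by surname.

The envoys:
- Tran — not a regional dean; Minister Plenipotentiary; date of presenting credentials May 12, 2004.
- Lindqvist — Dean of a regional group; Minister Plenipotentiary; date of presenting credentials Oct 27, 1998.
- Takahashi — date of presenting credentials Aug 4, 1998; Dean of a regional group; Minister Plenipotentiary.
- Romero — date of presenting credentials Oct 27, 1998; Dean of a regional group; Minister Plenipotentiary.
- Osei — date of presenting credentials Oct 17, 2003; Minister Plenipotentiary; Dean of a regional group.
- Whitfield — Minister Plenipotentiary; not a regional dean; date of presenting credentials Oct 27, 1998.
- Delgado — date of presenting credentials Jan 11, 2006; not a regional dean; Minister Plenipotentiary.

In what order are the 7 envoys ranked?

By class of mission: Delgado, Tran, Osei, Lindqvist, Romero, Whitfield and Takahashi (Minister Plenipotentiary).
Among Delgado, Tran, Osei, Lindqvist, Romero, Whitfield and Takahashi, by date of presenting credentials (later first) (reversed rule for this group): Delgado (Jan 11, 2006) before Tran (May 12, 2004) before Osei (Oct 17, 2003) before Lindqvist, Romero and Whitfield (Oct 27, 1998) before Takahashi (Aug 4, 1998).
Among Lindqvist, Romero and Whitfield, alphabetically by surname: Lindqvist before Romero before Whitfield.
Full order: Delgado, Tran, Osei, Lindqvist, Romero, Whitfield, Takahashi.

Delgado, Tran, Osei, Lindqvist, Romero, Whitfield, Takahashi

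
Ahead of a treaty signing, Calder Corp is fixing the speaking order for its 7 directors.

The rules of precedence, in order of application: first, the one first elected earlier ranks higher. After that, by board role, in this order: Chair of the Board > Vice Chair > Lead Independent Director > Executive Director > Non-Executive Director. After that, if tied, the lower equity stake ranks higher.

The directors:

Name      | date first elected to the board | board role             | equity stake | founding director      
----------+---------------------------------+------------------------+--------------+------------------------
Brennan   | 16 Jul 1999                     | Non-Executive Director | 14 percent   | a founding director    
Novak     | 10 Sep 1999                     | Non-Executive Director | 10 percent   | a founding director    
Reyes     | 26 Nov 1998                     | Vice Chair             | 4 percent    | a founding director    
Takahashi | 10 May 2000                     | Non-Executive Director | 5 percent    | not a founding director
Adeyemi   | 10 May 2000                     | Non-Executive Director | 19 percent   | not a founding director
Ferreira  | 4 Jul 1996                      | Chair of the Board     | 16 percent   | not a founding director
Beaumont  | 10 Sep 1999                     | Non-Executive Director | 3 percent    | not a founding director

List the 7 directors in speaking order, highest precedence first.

By date first elected to the board (earlier first): Ferreira (4 Jul 1996); then Reyes (26 Nov 1998); then Brennan (16 Jul 1999); then Beaumont and Novak (both 10 Sep 1999); then Takahashi and Adeyemi (both 10 May 2000).
Beaumont and Novak are each Non-Executive Director, so the next rule applies.
Among Beaumont and Novak, by equity stake (lower first): Beaumont (3 percent) before Novak (10 percent).
Takahashi and Adeyemi are each Non-Executive Director, so the next rule applies.
Among Takahashi and Adeyemi, by equity stake (lower first): Takahashi (5 percent) before Adeyemi (19 percent).
Full order: Ferreira, Reyes, Brennan, Beaumont, Novak, Takahashi, Adeyemi.

Ferreira, Reyes, Brennan, Beaumont, Novak, Takahashi, Adeyemi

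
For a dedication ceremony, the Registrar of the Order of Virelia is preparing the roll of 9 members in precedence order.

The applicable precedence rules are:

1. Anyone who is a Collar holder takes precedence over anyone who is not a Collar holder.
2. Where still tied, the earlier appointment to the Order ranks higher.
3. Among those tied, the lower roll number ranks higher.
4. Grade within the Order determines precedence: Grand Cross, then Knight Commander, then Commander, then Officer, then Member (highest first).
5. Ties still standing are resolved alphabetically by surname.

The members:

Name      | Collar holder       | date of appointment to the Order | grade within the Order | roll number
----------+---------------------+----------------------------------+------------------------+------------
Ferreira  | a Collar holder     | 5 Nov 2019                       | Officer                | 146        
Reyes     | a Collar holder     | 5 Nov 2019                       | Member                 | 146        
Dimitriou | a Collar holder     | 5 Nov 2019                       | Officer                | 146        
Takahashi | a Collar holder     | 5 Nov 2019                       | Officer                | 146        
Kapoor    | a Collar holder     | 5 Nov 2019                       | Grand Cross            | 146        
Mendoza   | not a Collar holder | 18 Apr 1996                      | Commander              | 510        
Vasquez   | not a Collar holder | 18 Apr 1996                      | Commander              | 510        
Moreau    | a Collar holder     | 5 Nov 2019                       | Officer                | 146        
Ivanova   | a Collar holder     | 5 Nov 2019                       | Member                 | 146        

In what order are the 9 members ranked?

Kapoor, Dimitriou, Ferreira, Moreau, Takahashi, Ivanova, Reyes, Mendoza, Vasquez

By the first rule: Kapoor, Dimitriou, Ferreira, Moreau, Takahashi, Ivanova and Reyes (each a Collar holder); then Mendoza and Vasquez (both not a Collar holder).
Kapoor, Dimitriou, Ferreira, Moreau, Takahashi, Ivanova and Reyes all have date of appointment to the Order 5 Nov 2019, so the next rule applies.
Kapoor, Dimitriou, Ferreira, Moreau, Takahashi, Ivanova and Reyes all have roll number 146, so the next rule applies.
Among Kapoor, Dimitriou, Ferreira, Moreau, Takahashi, Ivanova and Reyes, by grade within the Order: Kapoor (Grand Cross) before Dimitriou, Ferreira, Moreau and Takahashi (Officer) before Ivanova and Reyes (Member).
Among Dimitriou, Ferreira, Moreau and Takahashi, alphabetically by surname: Dimitriou before Ferreira before Moreau before Takahashi.
Among Ivanova and Reyes, alphabetically by surname: Ivanova before Reyes.
Mendoza and Vasquez both have date of appointment to the Order 18 Apr 1996, so the next rule applies.
Mendoza and Vasquez both have roll number 510, so the next rule applies.
Mendoza and Vasquez are each Commander, so the next rule applies.
Among Mendoza and Vasquez, alphabetically by surname: Mendoza before Vasquez.
Full order: Kapoor, Dimitriou, Ferreira, Moreau, Takahashi, Ivanova, Reyes, Mendoza, Vasquez.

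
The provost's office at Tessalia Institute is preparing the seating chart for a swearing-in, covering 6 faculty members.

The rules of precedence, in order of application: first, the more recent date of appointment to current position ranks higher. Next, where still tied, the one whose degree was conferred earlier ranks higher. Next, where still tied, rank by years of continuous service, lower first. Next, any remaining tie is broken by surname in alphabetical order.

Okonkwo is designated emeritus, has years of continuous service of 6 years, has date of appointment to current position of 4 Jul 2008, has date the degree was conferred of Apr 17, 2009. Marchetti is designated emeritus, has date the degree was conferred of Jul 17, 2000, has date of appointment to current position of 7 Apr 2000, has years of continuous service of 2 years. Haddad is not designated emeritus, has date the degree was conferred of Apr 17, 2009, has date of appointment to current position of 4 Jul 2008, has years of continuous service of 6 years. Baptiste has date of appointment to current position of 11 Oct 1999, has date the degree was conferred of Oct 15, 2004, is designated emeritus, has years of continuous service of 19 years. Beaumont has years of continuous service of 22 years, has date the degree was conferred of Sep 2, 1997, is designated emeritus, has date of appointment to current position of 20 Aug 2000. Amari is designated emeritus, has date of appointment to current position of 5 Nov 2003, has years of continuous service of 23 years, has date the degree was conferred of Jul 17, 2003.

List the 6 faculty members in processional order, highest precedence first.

By date of appointment to current position (later first): Haddad and Okonkwo (both 4 Jul 2008); then Amari (5 Nov 2003); then Beaumont (20 Aug 2000); then Marchetti (7 Apr 2000); then Baptiste (11 Oct 1999).
Haddad and Okonkwo both have date the degree was conferred Apr 17, 2009, so the next rule applies.
Haddad and Okonkwo both have years of continuous service 6 years, so the next rule applies.
Among Haddad and Okonkwo, alphabetically by surname: Haddad before Okonkwo.
Full order: Haddad, Okonkwo, Amari, Beaumont, Marchetti, Baptiste.

Haddad, Okonkwo, Amari, Beaumont, Marchetti, Baptiste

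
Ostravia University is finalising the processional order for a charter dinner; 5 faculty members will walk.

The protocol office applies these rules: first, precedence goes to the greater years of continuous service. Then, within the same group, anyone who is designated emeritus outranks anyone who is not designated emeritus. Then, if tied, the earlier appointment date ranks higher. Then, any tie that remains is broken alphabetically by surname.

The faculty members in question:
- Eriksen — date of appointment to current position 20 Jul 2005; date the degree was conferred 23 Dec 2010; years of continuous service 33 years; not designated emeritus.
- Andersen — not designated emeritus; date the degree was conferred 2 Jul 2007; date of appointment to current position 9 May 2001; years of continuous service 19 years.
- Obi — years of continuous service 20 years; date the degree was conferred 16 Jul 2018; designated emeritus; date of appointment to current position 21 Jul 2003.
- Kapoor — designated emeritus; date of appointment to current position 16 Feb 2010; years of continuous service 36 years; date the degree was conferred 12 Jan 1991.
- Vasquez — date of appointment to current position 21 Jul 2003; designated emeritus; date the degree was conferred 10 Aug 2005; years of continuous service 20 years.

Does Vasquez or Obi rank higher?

By years of continuous service (higher first): Kapoor (36 years); then Eriksen (33 years); then Obi and Vasquez (both 20 years); then Andersen (19 years).
Obi and Vasquez are each designated emeritus, so the next rule applies.
Obi and Vasquez both have date of appointment to current position 21 Jul 2003, so the next rule applies.
Among Obi and Vasquez, alphabetically by surname: Obi before Vasquez.
So Obi takes precedence.

Obi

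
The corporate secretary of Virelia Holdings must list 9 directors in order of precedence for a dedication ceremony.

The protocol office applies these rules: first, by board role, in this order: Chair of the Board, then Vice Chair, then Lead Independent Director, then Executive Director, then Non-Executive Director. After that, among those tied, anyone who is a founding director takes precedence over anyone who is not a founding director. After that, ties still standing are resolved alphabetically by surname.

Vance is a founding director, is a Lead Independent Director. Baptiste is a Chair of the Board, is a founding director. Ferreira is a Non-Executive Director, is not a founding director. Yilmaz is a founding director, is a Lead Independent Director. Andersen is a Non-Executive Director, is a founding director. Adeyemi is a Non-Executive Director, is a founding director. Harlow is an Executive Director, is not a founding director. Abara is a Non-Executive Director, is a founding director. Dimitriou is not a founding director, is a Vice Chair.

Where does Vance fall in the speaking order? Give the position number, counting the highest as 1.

By board role: Baptiste (Chair of the Board); then Dimitriou (Vice Chair); then Vance and Yilmaz (Lead Independent Director); then Harlow (Executive Director); then Abara, Adeyemi, Andersen and Ferreira (Non-Executive Director).
Vance and Yilmaz are each a founding director, so the next rule applies.
Among Vance and Yilmaz, alphabetically by surname: Vance before Yilmaz.
Among Abara, Adeyemi, Andersen and Ferreira, a founding director before not a founding director: Abara, Adeyemi and Andersen (a founding director) before Ferreira (not a founding director).
Among Abara, Adeyemi and Andersen, alphabetically by surname: Abara before Adeyemi before Andersen.
Order: Baptiste, Dimitriou, Vance, Yilmaz, Harlow, Abara, Adeyemi, Andersen, Ferreira. So position 3.

3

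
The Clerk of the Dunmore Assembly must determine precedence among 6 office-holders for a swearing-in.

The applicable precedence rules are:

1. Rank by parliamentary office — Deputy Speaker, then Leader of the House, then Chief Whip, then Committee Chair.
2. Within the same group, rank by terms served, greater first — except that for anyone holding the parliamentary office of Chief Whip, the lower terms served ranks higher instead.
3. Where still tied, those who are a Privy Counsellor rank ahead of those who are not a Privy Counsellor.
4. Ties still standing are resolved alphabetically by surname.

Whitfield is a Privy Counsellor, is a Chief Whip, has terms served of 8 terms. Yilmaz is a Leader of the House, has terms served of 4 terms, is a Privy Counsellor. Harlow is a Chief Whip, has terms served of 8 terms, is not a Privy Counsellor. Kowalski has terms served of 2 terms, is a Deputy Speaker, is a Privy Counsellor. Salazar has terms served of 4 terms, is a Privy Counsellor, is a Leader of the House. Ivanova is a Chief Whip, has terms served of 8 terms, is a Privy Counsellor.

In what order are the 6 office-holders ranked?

By parliamentary office: Kowalski (Deputy Speaker); then Salazar and Yilmaz (Leader of the House); then Ivanova, Whitfield and Harlow (Chief Whip).
Salazar and Yilmaz both have terms served 4 terms, so the next rule applies.
Salazar and Yilmaz are each a Privy Counsellor, so the next rule applies.
Among Salazar and Yilmaz, alphabetically by surname: Salazar before Yilmaz.
Ivanova, Whitfield and Harlow all have terms served 8 terms, so the next rule applies.
Among Ivanova, Whitfield and Harlow, a Privy Counsellor before not a Privy Counsellor: Ivanova and Whitfield (a Privy Counsellor) before Harlow (not a Privy Counsellor).
Among Ivanova and Whitfield, alphabetically by surname: Ivanova before Whitfield.
Full order: Kowalski, Salazar, Yilmaz, Ivanova, Whitfield, Harlow.

Kowalski, Salazar, Yilmaz, Ivanova, Whitfield, Harlow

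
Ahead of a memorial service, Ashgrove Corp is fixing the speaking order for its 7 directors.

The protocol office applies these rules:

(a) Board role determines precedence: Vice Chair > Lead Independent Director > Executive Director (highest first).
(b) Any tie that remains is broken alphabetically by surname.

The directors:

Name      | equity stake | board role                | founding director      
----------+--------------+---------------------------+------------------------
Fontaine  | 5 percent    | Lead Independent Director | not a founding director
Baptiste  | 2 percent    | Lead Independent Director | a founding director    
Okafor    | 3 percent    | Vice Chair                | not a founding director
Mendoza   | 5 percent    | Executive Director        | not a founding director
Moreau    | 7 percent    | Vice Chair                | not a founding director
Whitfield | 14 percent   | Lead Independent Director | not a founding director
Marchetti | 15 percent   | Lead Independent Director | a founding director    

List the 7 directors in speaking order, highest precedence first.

By board role: Moreau and Okafor (Vice Chair); then Baptiste, Fontaine, Marchetti and Whitfield (Lead Independent Director); then Mendoza (Executive Director).
Among Moreau and Okafor, alphabetically by surname: Moreau before Okafor.
Among Baptiste, Fontaine, Marchetti and Whitfield, alphabetically by surname: Baptiste before Fontaine before Marchetti before Whitfield.
Full order: Moreau, Okafor, Baptiste, Fontaine, Marchetti, Whitfield, Mendoza.

Moreau, Okafor, Baptiste, Fontaine, Marchetti, Whitfield, Mendoza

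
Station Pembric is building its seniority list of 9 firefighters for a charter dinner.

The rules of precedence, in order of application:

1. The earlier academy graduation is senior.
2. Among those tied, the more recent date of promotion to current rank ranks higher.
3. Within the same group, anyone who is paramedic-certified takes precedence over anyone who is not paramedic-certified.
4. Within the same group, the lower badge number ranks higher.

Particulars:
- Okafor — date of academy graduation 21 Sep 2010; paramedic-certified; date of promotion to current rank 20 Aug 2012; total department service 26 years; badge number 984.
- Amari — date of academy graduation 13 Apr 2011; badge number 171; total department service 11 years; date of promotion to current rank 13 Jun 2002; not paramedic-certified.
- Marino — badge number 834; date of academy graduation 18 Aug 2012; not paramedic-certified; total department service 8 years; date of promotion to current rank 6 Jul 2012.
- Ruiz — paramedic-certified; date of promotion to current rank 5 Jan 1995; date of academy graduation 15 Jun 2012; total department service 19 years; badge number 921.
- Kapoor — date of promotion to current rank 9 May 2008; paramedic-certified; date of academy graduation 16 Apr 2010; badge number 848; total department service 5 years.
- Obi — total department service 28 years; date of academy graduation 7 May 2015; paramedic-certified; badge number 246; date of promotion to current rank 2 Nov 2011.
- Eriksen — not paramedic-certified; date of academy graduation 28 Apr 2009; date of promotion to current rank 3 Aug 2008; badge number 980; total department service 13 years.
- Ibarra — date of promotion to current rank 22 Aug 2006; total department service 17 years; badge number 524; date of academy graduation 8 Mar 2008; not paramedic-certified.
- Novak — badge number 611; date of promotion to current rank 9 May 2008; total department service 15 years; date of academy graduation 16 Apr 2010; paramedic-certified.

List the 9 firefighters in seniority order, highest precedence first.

By date of academy graduation (earlier first): Ibarra (8 Mar 2008); then Eriksen (28 Apr 2009); then Novak and Kapoor (both 16 Apr 2010); then Okafor (21 Sep 2010); then Amari (13 Apr 2011); then Ruiz (15 Jun 2012); then Marino (18 Aug 2012); then Obi (7 May 2015).
Novak and Kapoor both have date of promotion to current rank 9 May 2008, so the next rule applies.
Novak and Kapoor are each paramedic-certified, so the next rule applies.
Among Novak and Kapoor, by badge number (lower first): Novak (611) before Kapoor (848).
Full order: Ibarra, Eriksen, Novak, Kapoor, Okafor, Amari, Ruiz, Marino, Obi.

Ibarra, Eriksen, Novak, Kapoor, Okafor, Amari, Ruiz, Marino, Obi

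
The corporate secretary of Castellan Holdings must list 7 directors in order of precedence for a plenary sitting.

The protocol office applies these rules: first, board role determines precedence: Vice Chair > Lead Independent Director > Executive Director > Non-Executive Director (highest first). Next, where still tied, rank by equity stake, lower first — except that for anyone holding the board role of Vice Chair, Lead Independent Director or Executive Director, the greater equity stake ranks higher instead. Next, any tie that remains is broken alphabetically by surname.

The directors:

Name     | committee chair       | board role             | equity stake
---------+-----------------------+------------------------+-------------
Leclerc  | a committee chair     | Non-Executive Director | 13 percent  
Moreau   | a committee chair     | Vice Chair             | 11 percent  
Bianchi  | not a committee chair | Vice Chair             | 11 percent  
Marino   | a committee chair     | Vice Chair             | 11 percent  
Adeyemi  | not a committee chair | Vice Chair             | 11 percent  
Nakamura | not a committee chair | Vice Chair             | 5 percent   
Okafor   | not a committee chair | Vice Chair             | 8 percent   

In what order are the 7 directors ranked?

Adeyemi, Bianchi, Marino, Moreau, Okafor, Nakamura, Leclerc

By board role: Adeyemi, Bianchi, Marino, Moreau, Okafor and Nakamura (Vice Chair); then Leclerc (Non-Executive Director).
Among Adeyemi, Bianchi, Marino, Moreau, Okafor and Nakamura, by equity stake (higher first) (reversed rule for this group): Adeyemi, Bianchi, Marino and Moreau (11 percent) before Okafor (8 percent) before Nakamura (5 percent).
Among Adeyemi, Bianchi, Marino and Moreau, alphabetically by surname: Adeyemi before Bianchi before Marino before Moreau.
Full order: Adeyemi, Bianchi, Marino, Moreau, Okafor, Nakamura, Leclerc.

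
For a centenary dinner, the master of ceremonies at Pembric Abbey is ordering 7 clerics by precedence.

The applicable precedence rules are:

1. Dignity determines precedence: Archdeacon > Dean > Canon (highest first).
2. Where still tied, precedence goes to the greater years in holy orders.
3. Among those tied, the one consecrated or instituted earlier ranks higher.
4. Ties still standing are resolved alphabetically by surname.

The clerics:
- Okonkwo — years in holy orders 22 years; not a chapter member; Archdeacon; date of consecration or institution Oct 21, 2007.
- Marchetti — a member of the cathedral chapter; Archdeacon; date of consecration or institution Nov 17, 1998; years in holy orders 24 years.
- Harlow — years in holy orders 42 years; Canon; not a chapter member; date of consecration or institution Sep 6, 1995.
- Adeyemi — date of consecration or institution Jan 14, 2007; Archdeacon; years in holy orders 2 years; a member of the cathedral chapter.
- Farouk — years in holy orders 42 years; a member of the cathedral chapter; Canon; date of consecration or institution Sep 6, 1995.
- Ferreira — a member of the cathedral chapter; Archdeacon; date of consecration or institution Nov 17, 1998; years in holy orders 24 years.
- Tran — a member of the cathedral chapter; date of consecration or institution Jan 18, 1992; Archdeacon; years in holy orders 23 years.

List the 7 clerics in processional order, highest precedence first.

Ferreira, Marchetti, Tran, Okonkwo, Adeyemi, Farouk, Harlow

By dignity: Ferreira, Marchetti, Tran, Okonkwo and Adeyemi (Archdeacon); then Farouk and Harlow (Canon).
Among Ferreira, Marchetti, Tran, Okonkwo and Adeyemi, by years in holy orders (higher first): Ferreira and Marchetti (24 years) before Tran (23 years) before Okonkwo (22 years) before Adeyemi (2 years).
Ferreira and Marchetti both have date of consecration or institution Nov 17, 1998, so the next rule applies.
Among Ferreira and Marchetti, alphabetically by surname: Ferreira before Marchetti.
Farouk and Harlow both have years in holy orders 42 years, so the next rule applies.
Farouk and Harlow both have date of consecration or institution Sep 6, 1995, so the next rule applies.
Among Farouk and Harlow, alphabetically by surname: Farouk before Harlow.
Full order: Ferreira, Marchetti, Tran, Okonkwo, Adeyemi, Farouk, Harlow.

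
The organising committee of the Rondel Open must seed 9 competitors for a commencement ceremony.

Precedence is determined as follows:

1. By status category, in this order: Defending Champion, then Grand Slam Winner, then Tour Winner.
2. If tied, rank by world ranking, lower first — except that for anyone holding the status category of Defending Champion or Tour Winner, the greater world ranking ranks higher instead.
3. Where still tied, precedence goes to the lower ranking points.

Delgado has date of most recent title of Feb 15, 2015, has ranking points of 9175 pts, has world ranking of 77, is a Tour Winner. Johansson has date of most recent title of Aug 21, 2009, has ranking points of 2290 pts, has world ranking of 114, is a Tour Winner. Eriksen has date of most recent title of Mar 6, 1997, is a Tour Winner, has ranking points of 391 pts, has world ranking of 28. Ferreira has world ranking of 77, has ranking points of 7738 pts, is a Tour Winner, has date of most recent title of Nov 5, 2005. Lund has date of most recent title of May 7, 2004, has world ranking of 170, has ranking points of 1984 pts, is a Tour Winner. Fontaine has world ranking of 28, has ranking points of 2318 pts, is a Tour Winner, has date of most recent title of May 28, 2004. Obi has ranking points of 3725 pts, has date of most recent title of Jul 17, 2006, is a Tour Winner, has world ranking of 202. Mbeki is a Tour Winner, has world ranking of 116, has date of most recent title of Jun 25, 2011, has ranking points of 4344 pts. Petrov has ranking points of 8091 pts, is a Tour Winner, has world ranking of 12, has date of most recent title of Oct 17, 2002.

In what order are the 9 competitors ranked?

By status category: Obi, Lund, Mbeki, Johansson, Ferreira, Delgado, Eriksen, Fontaine and Petrov (Tour Winner).
Among Obi, Lund, Mbeki, Johansson, Ferreira, Delgado, Eriksen, Fontaine and Petrov, by world ranking (higher first) (reversed rule for this group): Obi (202) before Lund (170) before Mbeki (116) before Johansson (114) before Ferreira and Delgado (77) before Eriksen and Fontaine (28) before Petrov (12).
Among Ferreira and Delgado, by ranking points (lower first): Ferreira (7738 pts) before Delgado (9175 pts).
Among Eriksen and Fontaine, by ranking points (lower first): Eriksen (391 pts) before Fontaine (2318 pts).
Full order: Obi, Lund, Mbeki, Johansson, Ferreira, Delgado, Eriksen, Fontaine, Petrov.

Obi, Lund, Mbeki, Johansson, Ferreira, Delgado, Eriksen, Fontaine, Petrov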